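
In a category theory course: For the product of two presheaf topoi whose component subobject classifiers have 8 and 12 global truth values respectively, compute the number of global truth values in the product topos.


In a product of presheaf topoi E_1 x E_2, the subobject classifier
is Omega = Omega_1 x Omega_2 (componentwise), so
|Omega(top)| = |Omega_1(top_1)| * |Omega_2(top_2)|.
= 8 * 12 = 96.

96


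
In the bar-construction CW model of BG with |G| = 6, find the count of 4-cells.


In the bar-construction CW model of BG, the n-cells are indexed by
n-tuples [g_1|...|g_n] of non-identity elements of G (degenerate
simplices with some g_i = e do not contribute cells), so there are
(|G| - 1)^n n-cells.
For dim = 4 with |G| = 6:
cells = (6 - 1)^4 = 5^4 = 625

625


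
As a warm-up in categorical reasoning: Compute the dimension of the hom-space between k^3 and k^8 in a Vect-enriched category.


In Vect-enriched categories, Hom(k^n, k^m) is the space of m x n matrices.
dim(Hom(k^3, k^8)) = 8 * 3 = 24

24


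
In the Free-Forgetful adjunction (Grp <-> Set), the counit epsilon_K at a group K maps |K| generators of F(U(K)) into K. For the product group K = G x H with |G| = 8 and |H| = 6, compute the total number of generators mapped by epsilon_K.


The counit epsilon_K: F(U(K)) -> K of the Free-Forgetful adjunction
maps |K| generators of F(U(K)) into K. For K = G x H (the product group),
|G x H| = |G| * |H|.
Total generators mapped = 8 * 6 = 48.

48


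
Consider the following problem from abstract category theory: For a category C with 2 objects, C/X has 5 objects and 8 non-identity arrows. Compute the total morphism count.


In the slice category C/X, objects are morphisms to X.
Identity morphisms: 5 (one per object of C/X).
Non-identity morphisms: 8.
Total = 5 + 8 = 13

13


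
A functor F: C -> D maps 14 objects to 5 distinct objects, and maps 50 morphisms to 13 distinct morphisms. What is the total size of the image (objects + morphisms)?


The image of F consists of distinct objects and distinct morphisms.
|Im(F)| on objects = 5
|Im(F)| on morphisms = 13
Total image cardinality = 5 + 13 = 18

18


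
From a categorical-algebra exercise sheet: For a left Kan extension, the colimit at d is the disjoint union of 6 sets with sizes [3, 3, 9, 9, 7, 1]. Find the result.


Pointwise, the left Kan extension (Lan_F H)(d) is the colimit, indexed
by the comma category (F downarrow d), of H composed with the
projection (F downarrow d) -> C. Here that colimit is given
as a coproduct (disjoint union) of sets, so its cardinality is the
sum of the sizes of the summands.
Coproduct of sets with sizes: 3 + 3 + 9 + 9 + 7 + 1
= 32

32


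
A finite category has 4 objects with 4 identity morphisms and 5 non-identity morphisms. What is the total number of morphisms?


Each object has an identity morphism, giving 4 identities.
Adding the 5 non-identity morphisms:
Total = 4 + 5 = 9

9


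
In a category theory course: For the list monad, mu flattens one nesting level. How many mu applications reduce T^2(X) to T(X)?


Each application of mu: T^2 -> T removes one layer of nesting.
Starting at depth 2 (i.e., T^2(X)), we need to reach T(X).
Number of mu applications = 2 - 1 = 1

1


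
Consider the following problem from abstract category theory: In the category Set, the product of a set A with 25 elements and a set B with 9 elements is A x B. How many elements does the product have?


In Set, the product A x B is the Cartesian product.
By the universal property, |A x B| = |A| * |B|.
|A x B| = 25 * 9 = 225

225


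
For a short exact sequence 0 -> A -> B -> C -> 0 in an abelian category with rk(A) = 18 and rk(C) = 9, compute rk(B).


For a short exact sequence 0 -> A -> B -> C -> 0,
rank is additive: rank(B) = rank(A) + rank(C).
rank(B) = 18 + 9 = 27

27


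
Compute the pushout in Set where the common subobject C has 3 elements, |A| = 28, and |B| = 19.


The pushout A +_C B identifies the images of C in A and B.
|A +_C B| = |A| + |B| - |C| (for injections).
= 28 + 19 - 3 = 44

44


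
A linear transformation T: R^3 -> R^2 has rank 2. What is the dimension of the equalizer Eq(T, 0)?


The equalizer of f and the zero map is ker(f).
By the rank-nullity theorem: dim(ker(f)) = dim(domain) - rank(f).
dim(ker(f)) = 3 - 2 = 1

1


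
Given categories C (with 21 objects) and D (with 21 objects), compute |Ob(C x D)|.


The product category C x D has objects that are pairs (c, d).
Number of pairs = |Ob(C)| * |Ob(D)| = 21 * 21 = 441

441


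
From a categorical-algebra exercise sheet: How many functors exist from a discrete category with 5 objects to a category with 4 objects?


A functor from a discrete category C to D is determined by
where each object maps. Each of the 5 objects of C can map
to any of the 4 objects of D independently.
Number of functors = 4^5 = 1024

1024


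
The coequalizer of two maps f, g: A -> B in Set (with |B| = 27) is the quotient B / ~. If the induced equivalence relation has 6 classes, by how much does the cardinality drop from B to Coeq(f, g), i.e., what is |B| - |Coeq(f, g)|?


The coequalizer Coeq(f, g) = B / ~ has one element per equivalence class.
|B| = 27, |Coeq(f, g)| = 6.
|B| - |Coeq(f, g)| = 27 - 6 = 21.

21


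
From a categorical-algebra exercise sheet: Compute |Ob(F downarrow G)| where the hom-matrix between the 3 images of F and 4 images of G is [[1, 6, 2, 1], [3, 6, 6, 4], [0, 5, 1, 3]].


Objects of (F downarrow G) are triples (a, b, h: F(a)->G(b)).
The count equals the sum of all entries in the hom-matrix.
sum(row 0) = 10
sum(row 1) = 19
sum(row 2) = 9
Grand total = 38

38


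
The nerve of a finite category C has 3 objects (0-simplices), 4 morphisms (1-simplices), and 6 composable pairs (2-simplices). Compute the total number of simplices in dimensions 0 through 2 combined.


The 2-skeleton of the nerve N(C) consists of simplices in dimensions 0, 1, 2:
  |N(C)_0| = 3 (objects)
  |N(C)_1| = 4 (morphisms)
  |N(C)_2| = 6 (composable pairs)
Total = 3 + 4 + 6 = 13

13


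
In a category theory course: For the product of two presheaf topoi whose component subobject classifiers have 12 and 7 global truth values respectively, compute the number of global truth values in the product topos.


In a product of presheaf topoi E_1 x E_2, the subobject classifier
is Omega = Omega_1 x Omega_2 (componentwise), so
|Omega(top)| = |Omega_1(top_1)| * |Omega_2(top_2)|.
= 12 * 7 = 84.

84


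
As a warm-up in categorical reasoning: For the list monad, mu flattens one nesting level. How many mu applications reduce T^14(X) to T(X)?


Each application of mu: T^2 -> T removes one layer of nesting.
Starting at depth 14 (i.e., T^14(X)), we need to reach T(X).
Number of mu applications = 14 - 1 = 13

13


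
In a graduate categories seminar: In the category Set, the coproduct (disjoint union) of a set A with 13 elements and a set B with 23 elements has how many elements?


In Set, the coproduct A + B is the disjoint union.
|A + B| = |A| + |B| = 13 + 23 = 36

36


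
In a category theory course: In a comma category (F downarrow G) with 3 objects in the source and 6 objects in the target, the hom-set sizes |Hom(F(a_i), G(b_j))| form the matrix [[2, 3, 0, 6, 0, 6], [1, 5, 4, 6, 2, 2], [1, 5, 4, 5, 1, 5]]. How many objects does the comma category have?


Objects of (F downarrow G) are triples (a, b, h: F(a)->G(b)).
The count equals the sum of all entries in the hom-matrix.
sum(row 0) = 17
sum(row 1) = 20
sum(row 2) = 21
Grand total = 58

58


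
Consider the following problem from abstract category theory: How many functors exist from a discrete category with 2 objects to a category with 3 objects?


A functor from a discrete category C to D is determined by
where each object maps. Each of the 2 objects of C can map
to any of the 3 objects of D independently.
Number of functors = 3^2 = 9

9


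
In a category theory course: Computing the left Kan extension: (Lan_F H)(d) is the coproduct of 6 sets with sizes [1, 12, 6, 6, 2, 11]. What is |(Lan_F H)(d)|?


Pointwise, the left Kan extension (Lan_F H)(d) is the colimit, indexed
by the comma category (F downarrow d), of H composed with the
projection (F downarrow d) -> C. Here that colimit is given
as a coproduct (disjoint union) of sets, so its cardinality is the
sum of the sizes of the summands.
Coproduct of sets with sizes: 1 + 12 + 6 + 6 + 2 + 11
= 38

38


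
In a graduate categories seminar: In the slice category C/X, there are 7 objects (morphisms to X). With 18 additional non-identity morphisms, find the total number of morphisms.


In the slice category C/X, objects are morphisms to X.
Identity morphisms: 7 (one per object of C/X).
Non-identity morphisms: 18.
Total = 7 + 18 = 25

25


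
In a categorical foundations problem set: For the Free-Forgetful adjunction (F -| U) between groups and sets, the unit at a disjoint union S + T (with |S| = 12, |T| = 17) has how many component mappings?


The unit eta_X: X -> U(F(X)) of the Free-Forgetful adjunction
maps each element of X to a generator of F(X). For X = S + T (disjoint
union in Set), |S + T| = |S| + |T|.
Total mappings = 12 + 17 = 29.

29


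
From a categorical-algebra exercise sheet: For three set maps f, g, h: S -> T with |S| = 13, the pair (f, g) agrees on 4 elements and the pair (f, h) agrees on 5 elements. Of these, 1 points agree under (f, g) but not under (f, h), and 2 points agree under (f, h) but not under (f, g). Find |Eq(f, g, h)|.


Eq(f, g, h) is the triple-agreement set: points in S where all three
maps take the same value. Using inclusion-exclusion on the pairwise data:
Pair (f, g) agrees on 4 points; pair (f, h) on 5 points.
Points agreeing under (f, g) but not (f, h) = 1; under (f, h) but not (f, g) = 2.
Triple-agreement = agreement-in-(f, g) minus points that agree under (f, g) but not (f, h):
|Eq(f, g, h)| = 4 - 1 = 3
(cross-check via (f, h): 5 - 2 = 3.)

3


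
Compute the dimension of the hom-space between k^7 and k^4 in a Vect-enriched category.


In Vect-enriched categories, Hom(k^n, k^m) is the space of m x n matrices.
dim(Hom(k^7, k^4)) = 4 * 7 = 28

28


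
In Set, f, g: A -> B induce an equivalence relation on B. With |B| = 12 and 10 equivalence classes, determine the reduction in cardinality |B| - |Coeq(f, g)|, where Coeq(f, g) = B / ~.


The coequalizer Coeq(f, g) = B / ~ has one element per equivalence class.
|B| = 12, |Coeq(f, g)| = 10.
|B| - |Coeq(f, g)| = 12 - 10 = 2.

2


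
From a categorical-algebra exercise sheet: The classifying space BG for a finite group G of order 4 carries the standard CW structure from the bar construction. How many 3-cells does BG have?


In the bar-construction CW model of BG, the n-cells are indexed by
n-tuples [g_1|...|g_n] of non-identity elements of G (degenerate
simplices with some g_i = e do not contribute cells), so there are
(|G| - 1)^n n-cells.
For dim = 3 with |G| = 4:
cells = (4 - 1)^3 = 3^3 = 27

27


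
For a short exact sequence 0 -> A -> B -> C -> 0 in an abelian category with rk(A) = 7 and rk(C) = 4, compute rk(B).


For a short exact sequence 0 -> A -> B -> C -> 0,
rank is additive: rank(B) = rank(A) + rank(C).
rank(B) = 7 + 4 = 11

11


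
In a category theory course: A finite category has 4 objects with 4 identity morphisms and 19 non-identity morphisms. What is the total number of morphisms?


Each object has an identity morphism, giving 4 identities.
Adding the 19 non-identity morphisms:
Total = 4 + 19 = 23

23


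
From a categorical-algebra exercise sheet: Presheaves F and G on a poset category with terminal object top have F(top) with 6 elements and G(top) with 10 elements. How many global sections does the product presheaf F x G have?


Global sections of a presheaf on a poset with terminal top satisfy
Gamma(H) ~ H(top). Presheaves admit pointwise products, so
(F x G)(top) = F(top) x G(top) (Cartesian product).
|Gamma(F x G)| = |F(top)| * |G(top)| = 6 * 10 = 60.

60


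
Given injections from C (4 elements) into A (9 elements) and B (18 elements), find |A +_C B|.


The pushout A +_C B identifies the images of C in A and B.
|A +_C B| = |A| + |B| - |C| (for injections).
= 9 + 18 - 4 = 23

23


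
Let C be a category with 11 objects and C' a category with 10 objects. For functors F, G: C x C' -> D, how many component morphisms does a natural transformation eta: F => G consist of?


A natural transformation eta: F => G assigns one component morphism per
object of the domain category.
The domain is the product category C x C', so
|Ob(C x C')| = |Ob(C)| * |Ob(C')| = 11 * 10 = 110.
Therefore eta has 110 component morphisms.

110


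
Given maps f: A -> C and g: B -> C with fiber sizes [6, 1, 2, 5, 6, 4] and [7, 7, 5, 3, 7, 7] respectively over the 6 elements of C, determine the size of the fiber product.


The pullback A x_C B consists of pairs (a, b) with f(a) = g(b).
For each element c in C, the fiber product has |f^-1(c)| * |g^-1(c)| elements.
Summing over C: 6 * 7 + 1 * 7 + 2 * 5 + 5 * 3 + 6 * 7 + 4 * 7
= 42 + 7 + 10 + 15 + 42 + 28 = 144

144


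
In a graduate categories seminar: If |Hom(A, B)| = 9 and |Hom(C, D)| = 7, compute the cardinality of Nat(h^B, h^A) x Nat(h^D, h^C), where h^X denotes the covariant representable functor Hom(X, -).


By the Yoneda lemma, Nat(h^B, h^A) is isomorphic to Hom(A, B),
so |Nat(h^B, h^A)| = |Hom(A, B)| and |Nat(h^D, h^C)| = |Hom(C, D)|.
|Hom(A, B)| = 9, |Hom(C, D)| = 7.
|Nat(h^B, h^A) x Nat(h^D, h^C)| = 9 * 7 = 63

63


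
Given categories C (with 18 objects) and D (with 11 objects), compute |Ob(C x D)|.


The product category C x D has objects that are pairs (c, d).
Number of pairs = |Ob(C)| * |Ob(D)| = 18 * 11 = 198

198


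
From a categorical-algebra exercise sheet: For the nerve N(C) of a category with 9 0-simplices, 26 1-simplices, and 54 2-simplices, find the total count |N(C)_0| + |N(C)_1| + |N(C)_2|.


The 2-skeleton of the nerve N(C) consists of simplices in dimensions 0, 1, 2:
  |N(C)_0| = 9 (objects)
  |N(C)_1| = 26 (morphisms)
  |N(C)_2| = 54 (composable pairs)
Total = 9 + 26 + 54 = 89

89


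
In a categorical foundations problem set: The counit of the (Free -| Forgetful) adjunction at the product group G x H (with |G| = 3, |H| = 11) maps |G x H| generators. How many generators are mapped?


The counit epsilon_K: F(U(K)) -> K of the Free-Forgetful adjunction
maps |K| generators of F(U(K)) into K. For K = G x H (the product group),
|G x H| = |G| * |H|.
Total generators mapped = 3 * 11 = 33.

33


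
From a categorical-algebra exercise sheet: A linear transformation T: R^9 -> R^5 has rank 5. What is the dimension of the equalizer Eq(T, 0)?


The equalizer of f and the zero map is ker(f).
By the rank-nullity theorem: dim(ker(f)) = dim(domain) - rank(f).
dim(ker(f)) = 9 - 5 = 4

4


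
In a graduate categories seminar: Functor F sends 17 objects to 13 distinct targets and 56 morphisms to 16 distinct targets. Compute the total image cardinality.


The image of F consists of distinct objects and distinct morphisms.
|Im(F)| on objects = 13
|Im(F)| on morphisms = 16
Total image cardinality = 13 + 16 = 29

29


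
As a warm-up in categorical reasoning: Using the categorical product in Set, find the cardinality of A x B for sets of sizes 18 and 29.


In Set, the product A x B is the Cartesian product.
By the universal property, |A x B| = |A| * |B|.
|A x B| = 18 * 29 = 522

522


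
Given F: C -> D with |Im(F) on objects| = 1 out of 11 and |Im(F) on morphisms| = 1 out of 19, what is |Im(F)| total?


The image of F consists of distinct objects and distinct morphisms.
|Im(F)| on objects = 1
|Im(F)| on morphisms = 1
Total image cardinality = 1 + 1 = 2

2


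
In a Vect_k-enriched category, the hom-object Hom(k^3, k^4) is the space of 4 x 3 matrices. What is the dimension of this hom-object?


In Vect-enriched categories, Hom(k^n, k^m) is the space of m x n matrices.
dim(Hom(k^3, k^4)) = 4 * 3 = 12

12


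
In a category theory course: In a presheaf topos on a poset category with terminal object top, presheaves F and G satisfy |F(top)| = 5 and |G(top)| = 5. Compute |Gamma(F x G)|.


Global sections of a presheaf on a poset with terminal top satisfy
Gamma(H) ~ H(top). Presheaves admit pointwise products, so
(F x G)(top) = F(top) x G(top) (Cartesian product).
|Gamma(F x G)| = |F(top)| * |G(top)| = 5 * 5 = 25.

25


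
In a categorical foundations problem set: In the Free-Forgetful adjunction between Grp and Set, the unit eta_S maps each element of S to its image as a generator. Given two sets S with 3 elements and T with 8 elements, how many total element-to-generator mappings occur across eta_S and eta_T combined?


The unit eta_X: X -> U(F(X)) of the Free-Forgetful adjunction
maps each element of X to a generator of F(X). For X = S + T (disjoint
union in Set), |S + T| = |S| + |T|.
Total mappings = 3 + 8 = 11.

11


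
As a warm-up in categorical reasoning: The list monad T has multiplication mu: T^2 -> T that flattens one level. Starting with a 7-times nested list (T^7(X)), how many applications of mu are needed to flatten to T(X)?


Each application of mu: T^2 -> T removes one layer of nesting.
Starting at depth 7 (i.e., T^7(X)), we need to reach T(X).
Number of mu applications = 7 - 1 = 6

6


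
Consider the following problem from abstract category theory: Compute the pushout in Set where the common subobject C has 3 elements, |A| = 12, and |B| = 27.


The pushout A +_C B identifies the images of C in A and B.
|A +_C B| = |A| + |B| - |C| (for injections).
= 12 + 27 - 3 = 36

36


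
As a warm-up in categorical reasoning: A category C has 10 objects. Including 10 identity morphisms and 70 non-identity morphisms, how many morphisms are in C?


Each object has an identity morphism, giving 10 identities.
Adding the 70 non-identity morphisms:
Total = 10 + 70 = 80

80


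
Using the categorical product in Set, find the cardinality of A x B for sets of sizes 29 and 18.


In Set, the product A x B is the Cartesian product.
By the universal property, |A x B| = |A| * |B|.
|A x B| = 29 * 18 = 522

522


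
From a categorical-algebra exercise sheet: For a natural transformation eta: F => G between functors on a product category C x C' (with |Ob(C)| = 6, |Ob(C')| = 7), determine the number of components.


A natural transformation eta: F => G assigns one component morphism per
object of the domain category.
The domain is the product category C x C', so
|Ob(C x C')| = |Ob(C)| * |Ob(C')| = 6 * 7 = 42.
Therefore eta has 42 component morphisms.

42


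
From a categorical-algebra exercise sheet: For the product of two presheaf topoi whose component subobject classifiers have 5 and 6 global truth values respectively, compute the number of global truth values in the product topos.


In a product of presheaf topoi E_1 x E_2, the subobject classifier
is Omega = Omega_1 x Omega_2 (componentwise), so
|Omega(top)| = |Omega_1(top_1)| * |Omega_2(top_2)|.
= 5 * 6 = 30.

30


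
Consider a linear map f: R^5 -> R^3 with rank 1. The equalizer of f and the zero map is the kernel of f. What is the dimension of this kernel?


The equalizer of f and the zero map is ker(f).
By the rank-nullity theorem: dim(ker(f)) = dim(domain) - rank(f).
dim(ker(f)) = 5 - 1 = 4

4


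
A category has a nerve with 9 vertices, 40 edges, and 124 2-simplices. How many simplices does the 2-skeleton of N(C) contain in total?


The 2-skeleton of the nerve N(C) consists of simplices in dimensions 0, 1, 2:
  |N(C)_0| = 9 (objects)
  |N(C)_1| = 40 (morphisms)
  |N(C)_2| = 124 (composable pairs)
Total = 9 + 40 + 124 = 173

173


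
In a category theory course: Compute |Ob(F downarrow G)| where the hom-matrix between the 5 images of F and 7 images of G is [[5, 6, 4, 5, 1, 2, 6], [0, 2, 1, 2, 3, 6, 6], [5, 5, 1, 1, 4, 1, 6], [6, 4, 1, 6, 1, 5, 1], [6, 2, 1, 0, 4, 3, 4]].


Objects of (F downarrow G) are triples (a, b, h: F(a)->G(b)).
The count equals the sum of all entries in the hom-matrix.
sum(row 0) = 29
sum(row 1) = 20
sum(row 2) = 23
sum(row 3) = 24
sum(row 4) = 20
Grand total = 116

116


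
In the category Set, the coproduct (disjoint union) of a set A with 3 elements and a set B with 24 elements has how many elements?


In Set, the coproduct A + B is the disjoint union.
|A + B| = |A| + |B| = 3 + 24 = 27

27


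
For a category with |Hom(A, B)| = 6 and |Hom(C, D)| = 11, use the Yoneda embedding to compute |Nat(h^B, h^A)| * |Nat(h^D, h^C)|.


By the Yoneda lemma, Nat(h^B, h^A) is isomorphic to Hom(A, B),
so |Nat(h^B, h^A)| = |Hom(A, B)| and |Nat(h^D, h^C)| = |Hom(C, D)|.
|Hom(A, B)| = 6, |Hom(C, D)| = 11.
|Nat(h^B, h^A) x Nat(h^D, h^C)| = 6 * 11 = 66

66


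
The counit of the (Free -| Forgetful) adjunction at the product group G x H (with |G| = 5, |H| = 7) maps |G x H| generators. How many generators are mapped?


The counit epsilon_K: F(U(K)) -> K of the Free-Forgetful adjunction
maps |K| generators of F(U(K)) into K. For K = G x H (the product group),
|G x H| = |G| * |H|.
Total generators mapped = 5 * 7 = 35.

35


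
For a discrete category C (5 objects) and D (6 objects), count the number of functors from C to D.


A functor from a discrete category C to D is determined by
where each object maps. Each of the 5 objects of C can map
to any of the 6 objects of D independently.
Number of functors = 6^5 = 7776

7776


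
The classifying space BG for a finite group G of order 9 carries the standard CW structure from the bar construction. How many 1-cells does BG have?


In the bar-construction CW model of BG, the n-cells are indexed by
n-tuples [g_1|...|g_n] of non-identity elements of G (degenerate
simplices with some g_i = e do not contribute cells), so there are
(|G| - 1)^n n-cells.
For dim = 1 with |G| = 9:
cells = (9 - 1)^1 = 8^1 = 8

8


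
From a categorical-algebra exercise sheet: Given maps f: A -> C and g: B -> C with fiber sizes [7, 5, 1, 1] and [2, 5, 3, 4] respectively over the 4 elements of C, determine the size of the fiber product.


The pullback A x_C B consists of pairs (a, b) with f(a) = g(b).
For each element c in C, the fiber product has |f^-1(c)| * |g^-1(c)| elements.
Summing over C: 7 * 2 + 5 * 5 + 1 * 3 + 1 * 4
= 14 + 25 + 3 + 4 = 46

46


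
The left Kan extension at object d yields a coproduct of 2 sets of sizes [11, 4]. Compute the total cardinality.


Pointwise, the left Kan extension (Lan_F H)(d) is the colimit, indexed
by the comma category (F downarrow d), of H composed with the
projection (F downarrow d) -> C. Here that colimit is given
as a coproduct (disjoint union) of sets, so its cardinality is the
sum of the sizes of the summands.
Coproduct of sets with sizes: 11 + 4
= 15

15


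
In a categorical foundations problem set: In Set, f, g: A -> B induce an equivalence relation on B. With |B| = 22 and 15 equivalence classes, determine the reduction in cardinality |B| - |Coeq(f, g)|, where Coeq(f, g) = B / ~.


The coequalizer Coeq(f, g) = B / ~ has one element per equivalence class.
|B| = 22, |Coeq(f, g)| = 15.
|B| - |Coeq(f, g)| = 22 - 15 = 7.

7


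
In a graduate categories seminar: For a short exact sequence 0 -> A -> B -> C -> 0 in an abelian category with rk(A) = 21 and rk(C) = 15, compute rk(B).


For a short exact sequence 0 -> A -> B -> C -> 0,
rank is additive: rank(B) = rank(A) + rank(C).
rank(B) = 21 + 15 = 36

36


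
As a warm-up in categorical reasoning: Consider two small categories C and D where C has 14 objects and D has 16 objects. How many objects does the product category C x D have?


The product category C x D has objects that are pairs (c, d).
Number of pairs = |Ob(C)| * |Ob(D)| = 14 * 16 = 224

224


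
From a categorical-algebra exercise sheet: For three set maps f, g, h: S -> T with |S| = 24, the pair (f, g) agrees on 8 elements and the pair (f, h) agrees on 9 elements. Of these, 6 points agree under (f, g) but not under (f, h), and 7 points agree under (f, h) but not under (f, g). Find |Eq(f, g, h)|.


Eq(f, g, h) is the triple-agreement set: points in S where all three
maps take the same value. Using inclusion-exclusion on the pairwise data:
Pair (f, g) agrees on 8 points; pair (f, h) on 9 points.
Points agreeing under (f, g) but not (f, h) = 6; under (f, h) but not (f, g) = 7.
Triple-agreement = agreement-in-(f, g) minus points that agree under (f, g) but not (f, h):
|Eq(f, g, h)| = 8 - 6 = 2
(cross-check via (f, h): 9 - 7 = 2.)

2


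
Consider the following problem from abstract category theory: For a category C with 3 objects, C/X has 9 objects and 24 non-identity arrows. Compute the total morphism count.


In the slice category C/X, objects are morphisms to X.
Identity morphisms: 9 (one per object of C/X).
Non-identity morphisms: 24.
Total = 9 + 24 = 33

33


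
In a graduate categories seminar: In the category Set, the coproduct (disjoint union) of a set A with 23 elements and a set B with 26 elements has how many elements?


In Set, the coproduct A + B is the disjoint union.
|A + B| = |A| + |B| = 23 + 26 = 49

49


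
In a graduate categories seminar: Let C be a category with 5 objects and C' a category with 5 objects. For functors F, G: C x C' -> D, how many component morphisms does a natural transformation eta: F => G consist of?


A natural transformation eta: F => G assigns one component morphism per
object of the domain category.
The domain is the product category C x C', so
|Ob(C x C')| = |Ob(C)| * |Ob(C')| = 5 * 5 = 25.
Therefore eta has 25 component morphisms.

25


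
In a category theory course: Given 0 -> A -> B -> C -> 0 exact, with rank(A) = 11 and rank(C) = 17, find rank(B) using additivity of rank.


For a short exact sequence 0 -> A -> B -> C -> 0,
rank is additive: rank(B) = rank(A) + rank(C).
rank(B) = 11 + 17 = 28

28


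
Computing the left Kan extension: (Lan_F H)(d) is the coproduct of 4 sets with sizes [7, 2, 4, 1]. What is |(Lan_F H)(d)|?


Pointwise, the left Kan extension (Lan_F H)(d) is the colimit, indexed
by the comma category (F downarrow d), of H composed with the
projection (F downarrow d) -> C. Here that colimit is given
as a coproduct (disjoint union) of sets, so its cardinality is the
sum of the sizes of the summands.
Coproduct of sets with sizes: 7 + 2 + 4 + 1
= 14

14


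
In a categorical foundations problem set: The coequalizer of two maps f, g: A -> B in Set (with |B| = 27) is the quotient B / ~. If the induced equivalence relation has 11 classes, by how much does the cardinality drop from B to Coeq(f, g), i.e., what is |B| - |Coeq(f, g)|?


The coequalizer Coeq(f, g) = B / ~ has one element per equivalence class.
|B| = 27, |Coeq(f, g)| = 11.
|B| - |Coeq(f, g)| = 27 - 11 = 16.

16


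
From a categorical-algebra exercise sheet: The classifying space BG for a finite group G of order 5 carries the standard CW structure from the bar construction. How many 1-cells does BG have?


In the bar-construction CW model of BG, the n-cells are indexed by
n-tuples [g_1|...|g_n] of non-identity elements of G (degenerate
simplices with some g_i = e do not contribute cells), so there are
(|G| - 1)^n n-cells.
For dim = 1 with |G| = 5:
cells = (5 - 1)^1 = 4^1 = 4

4


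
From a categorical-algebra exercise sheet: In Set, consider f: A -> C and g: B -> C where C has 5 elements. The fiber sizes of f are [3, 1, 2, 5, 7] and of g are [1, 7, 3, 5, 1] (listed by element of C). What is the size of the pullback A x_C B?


The pullback A x_C B consists of pairs (a, b) with f(a) = g(b).
For each element c in C, the fiber product has |f^-1(c)| * |g^-1(c)| elements.
Summing over C: 3 * 1 + 1 * 7 + 2 * 3 + 5 * 5 + 7 * 1
= 3 + 7 + 6 + 25 + 7 = 48

48


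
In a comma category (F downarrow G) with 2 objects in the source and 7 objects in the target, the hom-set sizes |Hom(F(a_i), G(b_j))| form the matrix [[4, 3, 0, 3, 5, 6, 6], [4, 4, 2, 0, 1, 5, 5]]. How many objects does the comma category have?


Objects of (F downarrow G) are triples (a, b, h: F(a)->G(b)).
The count equals the sum of all entries in the hom-matrix.
sum(row 0) = 27
sum(row 1) = 21
Grand total = 48

48


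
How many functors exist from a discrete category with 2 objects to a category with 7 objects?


A functor from a discrete category C to D is determined by
where each object maps. Each of the 2 objects of C can map
to any of the 7 objects of D independently.
Number of functors = 7^2 = 49

49


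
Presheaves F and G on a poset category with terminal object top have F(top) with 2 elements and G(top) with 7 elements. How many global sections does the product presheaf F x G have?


Global sections of a presheaf on a poset with terminal top satisfy
Gamma(H) ~ H(top). Presheaves admit pointwise products, so
(F x G)(top) = F(top) x G(top) (Cartesian product).
|Gamma(F x G)| = |F(top)| * |G(top)| = 2 * 7 = 14.

14


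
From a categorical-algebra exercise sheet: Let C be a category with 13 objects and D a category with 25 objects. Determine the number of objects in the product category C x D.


The product category C x D has objects that are pairs (c, d).
Number of pairs = |Ob(C)| * |Ob(D)| = 13 * 25 = 325

325


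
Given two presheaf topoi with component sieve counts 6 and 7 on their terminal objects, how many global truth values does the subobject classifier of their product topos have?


In a product of presheaf topoi E_1 x E_2, the subobject classifier
is Omega = Omega_1 x Omega_2 (componentwise), so
|Omega(top)| = |Omega_1(top_1)| * |Omega_2(top_2)|.
= 6 * 7 = 42.

42


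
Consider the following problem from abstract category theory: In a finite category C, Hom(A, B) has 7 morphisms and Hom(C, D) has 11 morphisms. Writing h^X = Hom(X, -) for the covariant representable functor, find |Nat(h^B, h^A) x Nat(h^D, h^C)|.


By the Yoneda lemma, Nat(h^B, h^A) is isomorphic to Hom(A, B),
so |Nat(h^B, h^A)| = |Hom(A, B)| and |Nat(h^D, h^C)| = |Hom(C, D)|.
|Hom(A, B)| = 7, |Hom(C, D)| = 11.
|Nat(h^B, h^A) x Nat(h^D, h^C)| = 7 * 11 = 77

77


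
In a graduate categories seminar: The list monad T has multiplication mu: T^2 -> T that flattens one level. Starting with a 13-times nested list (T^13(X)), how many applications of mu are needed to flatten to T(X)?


Each application of mu: T^2 -> T removes one layer of nesting.
Starting at depth 13 (i.e., T^13(X)), we need to reach T(X).
Number of mu applications = 13 - 1 = 12

12


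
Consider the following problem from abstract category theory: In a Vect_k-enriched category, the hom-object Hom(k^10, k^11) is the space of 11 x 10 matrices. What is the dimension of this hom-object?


In Vect-enriched categories, Hom(k^n, k^m) is the space of m x n matrices.
dim(Hom(k^10, k^11)) = 11 * 10 = 110

110


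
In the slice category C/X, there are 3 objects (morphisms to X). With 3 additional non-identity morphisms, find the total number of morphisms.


In the slice category C/X, objects are morphisms to X.
Identity morphisms: 3 (one per object of C/X).
Non-identity morphisms: 3.
Total = 3 + 3 = 6

6


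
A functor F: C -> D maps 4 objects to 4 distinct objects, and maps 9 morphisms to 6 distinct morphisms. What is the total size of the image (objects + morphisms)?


The image of F consists of distinct objects and distinct morphisms.
|Im(F)| on objects = 4
|Im(F)| on morphisms = 6
Total image cardinality = 4 + 6 = 10

10


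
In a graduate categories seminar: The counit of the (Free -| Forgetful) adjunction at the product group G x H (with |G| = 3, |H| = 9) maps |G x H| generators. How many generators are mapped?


The counit epsilon_K: F(U(K)) -> K of the Free-Forgetful adjunction
maps |K| generators of F(U(K)) into K. For K = G x H (the product group),
|G x H| = |G| * |H|.
Total generators mapped = 3 * 9 = 27.

27


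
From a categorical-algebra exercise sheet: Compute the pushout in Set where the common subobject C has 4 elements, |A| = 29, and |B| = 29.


The pushout A +_C B identifies the images of C in A and B.
|A +_C B| = |A| + |B| - |C| (for injections).
= 29 + 29 - 4 = 54

54


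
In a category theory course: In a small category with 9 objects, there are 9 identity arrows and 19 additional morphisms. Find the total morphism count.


Each object has an identity morphism, giving 9 identities.
Adding the 19 non-identity morphisms:
Total = 9 + 19 = 28

28


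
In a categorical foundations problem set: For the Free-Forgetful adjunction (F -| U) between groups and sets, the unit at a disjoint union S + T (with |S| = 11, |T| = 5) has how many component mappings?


The unit eta_X: X -> U(F(X)) of the Free-Forgetful adjunction
maps each element of X to a generator of F(X). For X = S + T (disjoint
union in Set), |S + T| = |S| + |T|.
Total mappings = 11 + 5 = 16.

16


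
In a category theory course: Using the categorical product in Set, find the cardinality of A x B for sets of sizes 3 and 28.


In Set, the product A x B is the Cartesian product.
By the universal property, |A x B| = |A| * |B|.
|A x B| = 3 * 28 = 84

84


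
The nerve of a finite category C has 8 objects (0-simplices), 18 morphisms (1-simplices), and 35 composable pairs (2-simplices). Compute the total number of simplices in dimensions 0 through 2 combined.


The 2-skeleton of the nerve N(C) consists of simplices in dimensions 0, 1, 2:
  |N(C)_0| = 8 (objects)
  |N(C)_1| = 18 (morphisms)
  |N(C)_2| = 35 (composable pairs)
Total = 8 + 18 + 35 = 61

61


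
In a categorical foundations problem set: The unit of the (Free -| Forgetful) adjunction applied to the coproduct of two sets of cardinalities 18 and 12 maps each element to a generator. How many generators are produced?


The unit eta_X: X -> U(F(X)) of the Free-Forgetful adjunction
maps each element of X to a generator of F(X). For X = S + T (disjoint
union in Set), |S + T| = |S| + |T|.
Total mappings = 18 + 12 = 30.

30


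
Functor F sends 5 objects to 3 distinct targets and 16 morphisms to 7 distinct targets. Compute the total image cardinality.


The image of F consists of distinct objects and distinct morphisms.
|Im(F)| on objects = 3
|Im(F)| on morphisms = 7
Total image cardinality = 3 + 7 = 10

10


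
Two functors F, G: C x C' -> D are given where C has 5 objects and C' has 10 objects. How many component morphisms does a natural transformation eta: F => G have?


A natural transformation eta: F => G assigns one component morphism per
object of the domain category.
The domain is the product category C x C', so
|Ob(C x C')| = |Ob(C)| * |Ob(C')| = 5 * 10 = 50.
Therefore eta has 50 component morphisms.

50


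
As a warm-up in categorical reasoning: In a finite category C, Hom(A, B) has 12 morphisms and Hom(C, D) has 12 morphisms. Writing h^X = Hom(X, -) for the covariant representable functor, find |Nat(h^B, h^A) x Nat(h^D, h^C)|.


By the Yoneda lemma, Nat(h^B, h^A) is isomorphic to Hom(A, B),
so |Nat(h^B, h^A)| = |Hom(A, B)| and |Nat(h^D, h^C)| = |Hom(C, D)|.
|Hom(A, B)| = 12, |Hom(C, D)| = 12.
|Nat(h^B, h^A) x Nat(h^D, h^C)| = 12 * 12 = 144

144


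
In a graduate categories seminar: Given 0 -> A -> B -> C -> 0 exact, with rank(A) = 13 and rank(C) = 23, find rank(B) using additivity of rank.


For a short exact sequence 0 -> A -> B -> C -> 0,
rank is additive: rank(B) = rank(A) + rank(C).
rank(B) = 13 + 23 = 36

36


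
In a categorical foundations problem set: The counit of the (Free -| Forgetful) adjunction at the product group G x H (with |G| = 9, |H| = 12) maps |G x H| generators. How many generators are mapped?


The counit epsilon_K: F(U(K)) -> K of the Free-Forgetful adjunction
maps |K| generators of F(U(K)) into K. For K = G x H (the product group),
|G x H| = |G| * |H|.
Total generators mapped = 9 * 12 = 108.

108


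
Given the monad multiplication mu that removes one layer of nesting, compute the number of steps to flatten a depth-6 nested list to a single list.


Each application of mu: T^2 -> T removes one layer of nesting.
Starting at depth 6 (i.e., T^6(X)), we need to reach T(X).
Number of mu applications = 6 - 1 = 5

5


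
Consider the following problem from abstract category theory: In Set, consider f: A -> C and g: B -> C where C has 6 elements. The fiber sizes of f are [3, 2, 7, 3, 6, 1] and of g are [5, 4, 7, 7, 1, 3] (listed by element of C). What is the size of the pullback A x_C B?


The pullback A x_C B consists of pairs (a, b) with f(a) = g(b).
For each element c in C, the fiber product has |f^-1(c)| * |g^-1(c)| elements.
Summing over C: 3 * 5 + 2 * 4 + 7 * 7 + 3 * 7 + 6 * 1 + 1 * 3
= 15 + 8 + 49 + 21 + 6 + 3 = 102

102


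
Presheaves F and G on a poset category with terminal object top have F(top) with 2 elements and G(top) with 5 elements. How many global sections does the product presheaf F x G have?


Global sections of a presheaf on a poset with terminal top satisfy
Gamma(H) ~ H(top). Presheaves admit pointwise products, so
(F x G)(top) = F(top) x G(top) (Cartesian product).
|Gamma(F x G)| = |F(top)| * |G(top)| = 2 * 5 = 10.

10


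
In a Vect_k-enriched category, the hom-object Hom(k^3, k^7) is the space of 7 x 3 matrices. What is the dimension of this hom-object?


In Vect-enriched categories, Hom(k^n, k^m) is the space of m x n matrices.
dim(Hom(k^3, k^7)) = 7 * 3 = 21

21


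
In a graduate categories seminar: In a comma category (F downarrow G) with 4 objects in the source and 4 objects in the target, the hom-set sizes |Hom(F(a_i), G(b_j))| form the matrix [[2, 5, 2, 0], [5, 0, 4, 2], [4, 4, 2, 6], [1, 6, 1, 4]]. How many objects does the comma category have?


Objects of (F downarrow G) are triples (a, b, h: F(a)->G(b)).
The count equals the sum of all entries in the hom-matrix.
sum(row 0) = 9
sum(row 1) = 11
sum(row 2) = 16
sum(row 3) = 12
Grand total = 48

48


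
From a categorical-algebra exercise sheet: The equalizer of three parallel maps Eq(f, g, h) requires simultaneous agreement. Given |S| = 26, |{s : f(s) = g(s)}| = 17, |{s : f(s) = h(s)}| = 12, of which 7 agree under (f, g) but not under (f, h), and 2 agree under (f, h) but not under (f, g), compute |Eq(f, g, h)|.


Eq(f, g, h) is the triple-agreement set: points in S where all three
maps take the same value. Using inclusion-exclusion on the pairwise data:
Pair (f, g) agrees on 17 points; pair (f, h) on 12 points.
Points agreeing under (f, g) but not (f, h) = 7; under (f, h) but not (f, g) = 2.
Triple-agreement = agreement-in-(f, g) minus points that agree under (f, g) but not (f, h):
|Eq(f, g, h)| = 17 - 7 = 10
(cross-check via (f, h): 12 - 2 = 10.)

10


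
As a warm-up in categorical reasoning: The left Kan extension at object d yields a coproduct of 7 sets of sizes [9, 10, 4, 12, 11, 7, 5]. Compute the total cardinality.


Pointwise, the left Kan extension (Lan_F H)(d) is the colimit, indexed
by the comma category (F downarrow d), of H composed with the
projection (F downarrow d) -> C. Here that colimit is given
as a coproduct (disjoint union) of sets, so its cardinality is the
sum of the sizes of the summands.
Coproduct of sets with sizes: 9 + 10 + 4 + 12 + 11 + 7 + 5
= 58

58


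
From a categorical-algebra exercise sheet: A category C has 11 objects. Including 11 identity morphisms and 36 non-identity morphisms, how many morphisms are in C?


Each object has an identity morphism, giving 11 identities.
Adding the 36 non-identity morphisms:
Total = 11 + 36 = 47

47


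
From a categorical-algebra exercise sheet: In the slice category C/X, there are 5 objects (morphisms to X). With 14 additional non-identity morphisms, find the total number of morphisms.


In the slice category C/X, objects are morphisms to X.
Identity morphisms: 5 (one per object of C/X).
Non-identity morphisms: 14.
Total = 5 + 14 = 19

19


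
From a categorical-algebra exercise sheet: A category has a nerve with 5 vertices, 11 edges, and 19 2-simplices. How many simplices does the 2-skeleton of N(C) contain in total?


The 2-skeleton of the nerve N(C) consists of simplices in dimensions 0, 1, 2:
  |N(C)_0| = 5 (objects)
  |N(C)_1| = 11 (morphisms)
  |N(C)_2| = 19 (composable pairs)
Total = 5 + 11 + 19 = 35

35
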